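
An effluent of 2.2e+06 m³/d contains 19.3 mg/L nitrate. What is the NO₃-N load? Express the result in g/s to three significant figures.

491 g/s

2.2e+06 m³/d = 25.46 m³/s.
Mass flux = Q·C = 25.46 m³/s × 19.3 g/m³ = 491.4 g/s.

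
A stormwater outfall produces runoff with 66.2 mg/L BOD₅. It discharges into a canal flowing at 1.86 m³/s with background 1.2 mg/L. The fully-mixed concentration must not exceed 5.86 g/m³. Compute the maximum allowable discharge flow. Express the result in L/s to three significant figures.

144 L/s

Mass balance at complete mixing: C_std·(Q_w + Q_r) = Q_w·C_e + Q_r·C_b.
Rearranging, Q_w = Q_r·(C_std − C_b)/(C_e − C_std) = 1.86·(5.86 − 1.2) / (66.2 − 5.86) = 0.1436 m³/s.
= 143.6 L/s.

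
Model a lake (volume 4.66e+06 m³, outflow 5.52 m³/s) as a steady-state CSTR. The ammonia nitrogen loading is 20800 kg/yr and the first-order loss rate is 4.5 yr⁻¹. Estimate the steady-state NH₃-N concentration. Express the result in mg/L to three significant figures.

Outflow Q = 5.52 m³/s × 3.156e+07 s/yr = 1.742e+08 m³/yr.
Steady-state CSTR mass balance: W = Q·C + k·V·C, so C = W/(Q + kV).
Q + kV = 1.742e+08 + 4.5·4.66e+06 = 1.952e+08 m³/yr.
C = 20800/1.952e+08 = 0.0001066 kg/m³ = 0.1066 mg/L.

0.107 mg/L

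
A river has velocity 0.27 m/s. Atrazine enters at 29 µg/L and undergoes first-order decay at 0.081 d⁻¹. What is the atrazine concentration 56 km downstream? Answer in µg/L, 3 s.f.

23.9 µg/L

Travel time t = 56 km / 0.27 m/s = 5.6e+04/0.27 = 2.074e+05 s = 2.401 d.
First-order decay: C = 29·exp(−0.081·2.401) = 29·0.8233 = 23.88 µg/L.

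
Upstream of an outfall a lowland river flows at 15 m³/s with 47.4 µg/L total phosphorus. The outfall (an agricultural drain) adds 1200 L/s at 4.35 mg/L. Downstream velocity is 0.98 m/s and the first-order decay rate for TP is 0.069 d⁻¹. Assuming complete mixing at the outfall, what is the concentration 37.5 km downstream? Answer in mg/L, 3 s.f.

0.355 mg/L

1200 L/s = 1.2 m³/s.
47.4 µg/L = 0.0474 mg/L.
After complete mixing, C₀ = (1.2·4.35 + 15·0.0474) / 16.2 = 0.3661 mg/L.
Travel time t = 3.75e+04 m / 0.98 m/s = 3.827e+04 s = 0.4429 d.
C = 0.3661·exp(−0.069·0.4429) = 0.3661·0.9699 = 0.3551 mg/L.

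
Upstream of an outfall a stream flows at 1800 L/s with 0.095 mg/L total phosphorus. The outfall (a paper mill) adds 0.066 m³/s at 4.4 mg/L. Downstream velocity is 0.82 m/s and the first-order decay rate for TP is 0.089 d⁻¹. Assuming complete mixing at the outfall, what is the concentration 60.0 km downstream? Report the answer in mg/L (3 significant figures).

1800 L/s = 1.8 m³/s.
After complete mixing, C₀ = (0.066·4.4 + 1.8·0.095) / 1.866 = 0.2473 mg/L.
Travel time t = 6e+04 m / 0.82 m/s = 7.317e+04 s = 0.8469 d.
C = 0.2473·exp(−0.089·0.8469) = 0.2473·0.9274 = 0.2293 mg/L.

0.229 mg/L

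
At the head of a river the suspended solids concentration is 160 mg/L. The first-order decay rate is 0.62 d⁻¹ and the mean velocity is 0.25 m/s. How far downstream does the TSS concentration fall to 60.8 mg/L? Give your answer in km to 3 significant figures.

33.7 km

From C = C₀·e^(−kt), t = ln(C₀/C)/k = ln(160/60.8)/0.62 = 0.9676/0.62 = 1.561 d.
Distance = v·t = 0.25 m/s × 1.348e+05 s = 3.371e+04 m = 33.71 km.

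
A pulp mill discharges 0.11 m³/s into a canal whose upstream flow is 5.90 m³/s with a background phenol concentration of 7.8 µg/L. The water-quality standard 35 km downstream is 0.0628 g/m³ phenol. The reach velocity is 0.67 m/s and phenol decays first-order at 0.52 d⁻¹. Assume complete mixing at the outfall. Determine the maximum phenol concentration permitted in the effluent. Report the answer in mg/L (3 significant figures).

7.8 µg/L = 0.0078 mg/L.
Travel time to the compliance point: t = 3.5e+04/0.67 = 5.224e+04 s = 0.6046 d; decay factor exp(−0.52·0.6046) = 0.7302.
So the concentration just after mixing may be at most 0.0628/0.7302 = 0.086 mg/L.
Mass balance: 0.086·6.01 = 0.11·Cₑ + 5.9·0.0078.
Cₑ = (0.5169 − 0.04602) / 0.11 = 4.28 mg/L.

4.28 mg/L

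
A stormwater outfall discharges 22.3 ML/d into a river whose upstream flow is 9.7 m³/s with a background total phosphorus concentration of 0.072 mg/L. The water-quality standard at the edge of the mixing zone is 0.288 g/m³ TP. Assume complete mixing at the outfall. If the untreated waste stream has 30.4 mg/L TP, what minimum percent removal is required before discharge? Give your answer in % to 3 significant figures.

22.3 ML/d = 0.2581 m³/s.
Mass balance: 0.288·9.958 = 0.2581·Cₑ + 9.7·0.072.
Cₑ = (2.868 − 0.6984) / 0.2581 = 8.406 mg/L.
Required removal = 1 − 8.406/30.4 = 72.35 %.

72.3 %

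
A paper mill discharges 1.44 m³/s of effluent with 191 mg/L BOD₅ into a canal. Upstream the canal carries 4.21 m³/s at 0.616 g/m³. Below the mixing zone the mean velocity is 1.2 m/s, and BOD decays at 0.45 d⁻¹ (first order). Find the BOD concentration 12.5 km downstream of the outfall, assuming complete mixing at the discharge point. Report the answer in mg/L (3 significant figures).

After complete mixing, C₀ = (1.44·191 + 4.21·0.616) / 5.65 = 49.14 mg/L.
Travel time t = 1.25e+04 m / 1.2 m/s = 1.042e+04 s = 0.1206 d.
C = 49.14·exp(−0.45·0.1206) = 49.14·0.9472 = 46.54 mg/L.

46.5 mg/L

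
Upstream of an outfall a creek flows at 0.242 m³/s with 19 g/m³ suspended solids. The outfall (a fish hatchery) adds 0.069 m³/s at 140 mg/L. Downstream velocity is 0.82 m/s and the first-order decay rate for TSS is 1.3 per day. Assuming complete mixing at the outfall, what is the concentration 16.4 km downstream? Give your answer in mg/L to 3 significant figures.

33.9 mg/L

After complete mixing, C₀ = (0.069·140 + 0.242·19) / 0.311 = 45.85 mg/L.
Travel time t = 1.64e+04 m / 0.82 m/s = 2e+04 s = 0.2315 d.
C = 45.85·exp(−1.3·0.2315) = 45.85·0.7401 = 33.93 mg/L.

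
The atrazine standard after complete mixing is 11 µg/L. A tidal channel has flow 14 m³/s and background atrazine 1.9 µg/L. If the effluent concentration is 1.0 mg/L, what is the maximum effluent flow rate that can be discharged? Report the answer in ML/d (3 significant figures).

1.9 µg/L = 0.0019 mg/L.
11 µg/L = 0.011 mg/L.
Mass balance at complete mixing: C_std·(Q_w + Q_r) = Q_w·C_e + Q_r·C_b.
Rearranging, Q_w = Q_r·(C_std − C_b)/(C_e − C_std) = 14·(0.011 − 0.0019) / (1 − 0.011) = 0.1288 m³/s.
= 11.13 ML/d.

11.1 ML/d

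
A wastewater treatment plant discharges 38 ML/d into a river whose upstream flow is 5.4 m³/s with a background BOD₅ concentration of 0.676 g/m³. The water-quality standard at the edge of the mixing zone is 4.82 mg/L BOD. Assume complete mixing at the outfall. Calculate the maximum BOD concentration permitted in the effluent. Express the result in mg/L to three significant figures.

38 ML/d = 0.4398 m³/s.
Mass balance: 4.82·5.84 = 0.4398·Cₑ + 5.4·0.676.
Cₑ = (28.15 − 3.65) / 0.4398 = 55.7 mg/L.

55.7 mg/L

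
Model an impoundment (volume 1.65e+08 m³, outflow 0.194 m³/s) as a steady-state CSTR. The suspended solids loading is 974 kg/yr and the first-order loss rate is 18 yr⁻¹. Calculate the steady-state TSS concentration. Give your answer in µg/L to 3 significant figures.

Outflow Q = 0.194 m³/s × 3.156e+07 s/yr = 6.122e+06 m³/yr.
Steady-state CSTR mass balance: W = Q·C + k·V·C, so C = W/(Q + kV).
Q + kV = 6.122e+06 + 18·1.65e+08 = 2.976e+09 m³/yr.
C = 974/2.976e+09 = 3.273e-07 kg/m³ = 0.0003273 mg/L = 0.3273 µg/L.

0.327 µg/L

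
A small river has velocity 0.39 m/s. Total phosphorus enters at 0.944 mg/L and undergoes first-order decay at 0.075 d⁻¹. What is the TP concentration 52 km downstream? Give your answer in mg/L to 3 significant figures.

Travel time t = 52 km / 0.39 m/s = 5.2e+04/0.39 = 1.333e+05 s = 1.543 d.
First-order decay: C = 0.944·exp(−0.075·1.543) = 0.944·0.8907 = 0.8408 mg/L.

0.841 mg/L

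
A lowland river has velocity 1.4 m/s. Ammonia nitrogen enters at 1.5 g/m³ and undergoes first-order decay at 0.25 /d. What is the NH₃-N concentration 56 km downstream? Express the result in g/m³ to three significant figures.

Travel time t = 56 km / 1.4 m/s = 5.6e+04/1.4 = 4e+04 s = 0.463 d.
First-order decay: C = 1.5·exp(−0.25·0.463) = 1.5·0.8907 = 1.336 g/m³.

1.34 g/m³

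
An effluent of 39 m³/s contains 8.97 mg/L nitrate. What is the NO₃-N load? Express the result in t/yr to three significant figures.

Mass flux = Q·C = 39 m³/s × 8.97 g/m³ = 349.8 g/s.
= 349.8 g/s × 31.56 = 1.104e+04 t/yr.

11000 t/yr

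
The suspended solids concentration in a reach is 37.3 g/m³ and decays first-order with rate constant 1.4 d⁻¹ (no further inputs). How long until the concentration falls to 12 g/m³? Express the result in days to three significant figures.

t = ln(C₀/C)/k = ln(37.3/12)/1.4 = 1.134/1.4 = 0.8101 d.

0.810 d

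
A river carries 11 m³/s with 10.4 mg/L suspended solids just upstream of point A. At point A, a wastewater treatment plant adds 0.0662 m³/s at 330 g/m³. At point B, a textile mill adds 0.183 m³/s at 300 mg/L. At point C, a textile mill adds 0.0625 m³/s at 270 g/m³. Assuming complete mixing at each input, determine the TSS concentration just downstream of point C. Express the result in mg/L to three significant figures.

After input A: C = (11·10.4 + 0.0662·330) / 11.07 = 12.31 mg/L.
After input B: C = (11.07·12.31 + 0.183·300) / 11.25 = 16.99 mg/L.
After input C: C = (11.25·16.99 + 0.0625·270) / 11.31 = 18.39 mg/L.

18.4 mg/L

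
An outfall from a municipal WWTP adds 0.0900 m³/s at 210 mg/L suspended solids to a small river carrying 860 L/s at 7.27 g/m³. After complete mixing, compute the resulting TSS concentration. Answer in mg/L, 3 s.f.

860 L/s = 0.86 m³/s.
Flow-weighted mixing gives C = (0.09·210 + 0.86·7.27) / (0.09 + 0.86) = 25.15/0.95 = 26.48 mg/L.

26.5 mg/L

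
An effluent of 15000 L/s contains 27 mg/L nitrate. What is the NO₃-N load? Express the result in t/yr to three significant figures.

15000 L/s = 15 m³/s.
Mass flux = Q·C = 15 m³/s × 27 g/m³ = 405 g/s.
= 405 g/s × 31.56 = 1.278e+04 t/yr.

12800 t/yr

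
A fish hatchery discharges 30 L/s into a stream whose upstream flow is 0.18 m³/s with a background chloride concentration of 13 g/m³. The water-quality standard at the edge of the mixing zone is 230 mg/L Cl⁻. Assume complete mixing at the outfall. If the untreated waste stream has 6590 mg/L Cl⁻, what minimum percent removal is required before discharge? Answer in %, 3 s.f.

30 L/s = 0.03 m³/s.
Mass balance: 230·0.21 = 0.03·Cₑ + 0.18·13.
Cₑ = (48.3 − 2.34) / 0.03 = 1532 mg/L.
Required removal = 1 − 1532/6590 = 76.75 %.

76.8 %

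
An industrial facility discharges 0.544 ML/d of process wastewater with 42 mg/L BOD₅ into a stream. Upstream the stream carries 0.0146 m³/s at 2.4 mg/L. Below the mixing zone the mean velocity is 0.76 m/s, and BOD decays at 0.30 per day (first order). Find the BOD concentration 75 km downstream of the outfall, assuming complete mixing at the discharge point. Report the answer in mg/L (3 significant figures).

10.2 mg/L

0.544 ML/d = 0.006296 m³/s.
After complete mixing, C₀ = (0.006296·42 + 0.0146·2.4) / 0.0209 = 14.33 mg/L.
Travel time t = 7.5e+04 m / 0.76 m/s = 9.868e+04 s = 1.142 d.
C = 14.33·exp(−0.30·1.142) = 14.33·0.7099 = 10.17 mg/L.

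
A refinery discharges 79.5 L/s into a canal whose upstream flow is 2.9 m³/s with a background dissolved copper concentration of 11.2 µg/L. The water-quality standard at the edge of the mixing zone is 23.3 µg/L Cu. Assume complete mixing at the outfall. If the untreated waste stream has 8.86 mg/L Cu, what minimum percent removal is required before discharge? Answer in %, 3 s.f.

94.8 %

79.5 L/s = 0.0795 m³/s.
11.2 µg/L = 0.0112 mg/L.
23.3 µg/L = 0.0233 mg/L.
Mass balance: 0.0233·2.979 = 0.0795·Cₑ + 2.9·0.0112.
Cₑ = (0.06942 − 0.03248) / 0.0795 = 0.4647 mg/L.
Required removal = 1 − 0.4647/8.86 = 94.76 %.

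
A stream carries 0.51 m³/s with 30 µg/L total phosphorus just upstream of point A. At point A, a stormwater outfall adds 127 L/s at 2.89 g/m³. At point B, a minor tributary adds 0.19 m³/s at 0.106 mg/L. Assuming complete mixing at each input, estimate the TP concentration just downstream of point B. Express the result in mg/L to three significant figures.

30 µg/L = 0.03 mg/L.
127 L/s = 0.127 m³/s.
After input A: C = (0.51·0.03 + 0.127·2.89) / 0.637 = 0.6002 mg/L.
After input B: C = (0.637·0.6002 + 0.19·0.106) / 0.827 = 0.4867 mg/L.

0.487 mg/L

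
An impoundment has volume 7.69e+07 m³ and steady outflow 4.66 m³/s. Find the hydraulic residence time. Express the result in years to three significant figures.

0.523 yr

Q = 4.66 m³/s × 3.156e+07 s/yr = 1.471e+08 m³/yr.
Hydraulic residence time τ = V/Q = 7.69e+07/1.471e+08 = 0.5229 yr.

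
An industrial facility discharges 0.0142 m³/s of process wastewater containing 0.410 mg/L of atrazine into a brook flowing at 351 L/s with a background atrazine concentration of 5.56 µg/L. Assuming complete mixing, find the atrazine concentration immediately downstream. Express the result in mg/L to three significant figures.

351 L/s = 0.351 m³/s.
5.56 µg/L = 0.00556 mg/L.
Flow-weighted mixing gives C = (0.0142·0.41 + 0.351·0.00556) / (0.0142 + 0.351) = 0.007774/0.3652 = 0.02129 mg/L.

0.0213 mg/L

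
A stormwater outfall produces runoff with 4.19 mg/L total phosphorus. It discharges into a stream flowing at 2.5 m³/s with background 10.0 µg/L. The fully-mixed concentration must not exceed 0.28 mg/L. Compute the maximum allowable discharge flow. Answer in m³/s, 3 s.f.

10.0 µg/L = 0.01 mg/L.
Mass balance at complete mixing: C_std·(Q_w + Q_r) = Q_w·C_e + Q_r·C_b.
Rearranging, Q_w = Q_r·(C_std − C_b)/(C_e − C_std) = 2.5·(0.28 − 0.01) / (4.19 − 0.28) = 0.1726 m³/s.

0.173 m³/s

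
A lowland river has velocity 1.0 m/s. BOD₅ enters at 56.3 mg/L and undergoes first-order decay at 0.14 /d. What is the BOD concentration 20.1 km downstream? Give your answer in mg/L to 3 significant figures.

Travel time t = 20.1 km / 1.0 m/s = 2.01e+04/1.0 = 2.01e+04 s = 0.2326 d.
First-order decay: C = 56.3·exp(−0.14·0.2326) = 56.3·0.968 = 54.5 mg/L.

54.5 mg/L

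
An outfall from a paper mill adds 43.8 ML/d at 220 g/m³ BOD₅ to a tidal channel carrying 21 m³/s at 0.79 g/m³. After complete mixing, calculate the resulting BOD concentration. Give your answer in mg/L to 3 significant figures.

5.96 mg/L

43.8 ML/d = 0.5069 m³/s.
By mass balance at complete mixing, C = (0.5069·220 + 21·0.79) / (0.5069 + 21) = 128.1/21.51 = 5.957 mg/L.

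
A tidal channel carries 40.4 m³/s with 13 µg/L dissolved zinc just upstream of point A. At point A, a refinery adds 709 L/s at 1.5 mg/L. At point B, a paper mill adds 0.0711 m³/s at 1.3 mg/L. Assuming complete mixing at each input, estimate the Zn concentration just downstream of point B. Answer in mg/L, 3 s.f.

0.0408 mg/L

13 µg/L = 0.013 mg/L.
709 L/s = 0.709 m³/s.
After input A: C = (40.4·0.013 + 0.709·1.5) / 41.11 = 0.03865 mg/L.
After input B: C = (41.11·0.03865 + 0.0711·1.3) / 41.18 = 0.04082 mg/L.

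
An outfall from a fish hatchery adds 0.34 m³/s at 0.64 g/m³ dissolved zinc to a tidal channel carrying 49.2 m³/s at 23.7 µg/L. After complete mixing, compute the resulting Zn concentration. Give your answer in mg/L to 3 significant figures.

0.0279 mg/L

23.7 µg/L = 0.0237 mg/L.
Flow-weighted mixing gives C = (0.34·0.64 + 49.2·0.0237) / (0.34 + 49.2) = 1.384/49.54 = 0.02793 mg/L.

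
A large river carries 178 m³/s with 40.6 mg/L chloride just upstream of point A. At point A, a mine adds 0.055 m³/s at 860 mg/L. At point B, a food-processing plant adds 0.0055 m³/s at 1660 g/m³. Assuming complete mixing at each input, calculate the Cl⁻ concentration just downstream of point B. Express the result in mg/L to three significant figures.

After input A: C = (178·40.6 + 0.055·860) / 178.1 = 40.85 mg/L.
After input B: C = (178.1·40.85 + 0.0055·1660) / 178.1 = 40.9 mg/L.

40.9 mg/L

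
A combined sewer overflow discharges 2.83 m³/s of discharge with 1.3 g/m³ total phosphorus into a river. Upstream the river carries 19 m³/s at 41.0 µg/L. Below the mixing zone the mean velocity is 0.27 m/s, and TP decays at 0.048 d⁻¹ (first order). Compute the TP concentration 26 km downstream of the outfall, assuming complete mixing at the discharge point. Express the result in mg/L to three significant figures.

41.0 µg/L = 0.041 mg/L.
After complete mixing, C₀ = (2.83·1.3 + 19·0.041) / 21.83 = 0.2042 mg/L.
Travel time t = 2.6e+04 m / 0.27 m/s = 9.63e+04 s = 1.115 d.
C = 0.2042·exp(−0.048·1.115) = 0.2042·0.9479 = 0.1936 mg/L.

0.194 mg/L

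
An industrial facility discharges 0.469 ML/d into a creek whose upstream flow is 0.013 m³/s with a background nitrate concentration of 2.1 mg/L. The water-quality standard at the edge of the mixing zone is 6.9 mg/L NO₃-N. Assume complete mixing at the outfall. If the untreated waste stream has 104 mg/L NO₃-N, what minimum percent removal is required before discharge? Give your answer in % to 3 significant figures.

82.3 %

0.469 ML/d = 0.005428 m³/s.
Mass balance: 6.9·0.01843 = 0.005428·Cₑ + 0.013·2.1.
Cₑ = (0.1272 − 0.0273) / 0.005428 = 18.4 mg/L.
Required removal = 1 − 18.4/104 = 82.31 %.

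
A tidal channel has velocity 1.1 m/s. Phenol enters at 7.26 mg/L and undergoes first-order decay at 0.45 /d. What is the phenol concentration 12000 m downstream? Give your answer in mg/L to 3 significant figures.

Travel time t = 12000 m / 1.1 m/s = 1.2e+04/1.1 = 1.091e+04 s = 0.1263 d.
First-order decay: C = 7.26·exp(−0.45·0.1263) = 7.26·0.9448 = 6.859 mg/L.

6.86 mg/L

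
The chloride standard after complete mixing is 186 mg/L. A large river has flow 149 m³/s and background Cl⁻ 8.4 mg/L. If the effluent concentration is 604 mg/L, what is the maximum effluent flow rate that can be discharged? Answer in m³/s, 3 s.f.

Mass balance at complete mixing: C_std·(Q_w + Q_r) = Q_w·C_e + Q_r·C_b.
Rearranging, Q_w = Q_r·(C_std − C_b)/(C_e − C_std) = 149·(186 − 8.4) / (604 − 186) = 63.31 m³/s.

63.3 m³/s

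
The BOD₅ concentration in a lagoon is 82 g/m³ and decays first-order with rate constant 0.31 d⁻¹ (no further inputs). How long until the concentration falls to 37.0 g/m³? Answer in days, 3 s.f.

2.57 d

t = ln(C₀/C)/k = ln(82/37.0)/0.31 = 0.7958/0.31 = 2.567 d.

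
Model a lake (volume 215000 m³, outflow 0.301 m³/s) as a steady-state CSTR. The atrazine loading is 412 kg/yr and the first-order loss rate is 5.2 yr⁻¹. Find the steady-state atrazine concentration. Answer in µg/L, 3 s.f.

38.8 µg/L

Outflow Q = 0.301 m³/s × 3.156e+07 s/yr = 9.499e+06 m³/yr.
Steady-state CSTR mass balance: W = Q·C + k·V·C, so C = W/(Q + kV).
Q + kV = 9.499e+06 + 5.2·215000 = 1.062e+07 m³/yr.
C = 412/1.062e+07 = 3.881e-05 kg/m³ = 0.03881 mg/L = 38.81 µg/L.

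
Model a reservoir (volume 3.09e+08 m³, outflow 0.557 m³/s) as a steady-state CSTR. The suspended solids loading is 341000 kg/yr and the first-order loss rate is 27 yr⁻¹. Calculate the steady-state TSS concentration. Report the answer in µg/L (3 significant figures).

Outflow Q = 0.557 m³/s × 3.156e+07 s/yr = 1.758e+07 m³/yr.
Steady-state CSTR mass balance: W = Q·C + k·V·C, so C = W/(Q + kV).
Q + kV = 1.758e+07 + 27·3.09e+08 = 8.361e+09 m³/yr.
C = 341000/8.361e+09 = 4.079e-05 kg/m³ = 0.04079 mg/L = 40.79 µg/L.

40.8 µg/L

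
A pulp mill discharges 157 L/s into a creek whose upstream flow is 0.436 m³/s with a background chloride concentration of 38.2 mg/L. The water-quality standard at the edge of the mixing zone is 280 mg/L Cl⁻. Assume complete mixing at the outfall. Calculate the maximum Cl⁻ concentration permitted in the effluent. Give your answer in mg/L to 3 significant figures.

157 L/s = 0.157 m³/s.
Mass balance: 280·0.593 = 0.157·Cₑ + 0.436·38.2.
Cₑ = (166 − 16.66) / 0.157 = 951.5 mg/L.

951 mg/L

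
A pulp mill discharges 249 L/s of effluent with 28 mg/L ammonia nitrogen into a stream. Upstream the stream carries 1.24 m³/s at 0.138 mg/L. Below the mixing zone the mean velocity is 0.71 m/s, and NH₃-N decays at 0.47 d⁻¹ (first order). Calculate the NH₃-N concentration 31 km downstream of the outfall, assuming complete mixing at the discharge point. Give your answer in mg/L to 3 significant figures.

3.78 mg/L

249 L/s = 0.249 m³/s.
After complete mixing, C₀ = (0.249·28 + 1.24·0.138) / 1.489 = 4.797 mg/L.
Travel time t = 3.1e+04 m / 0.71 m/s = 4.366e+04 s = 0.5053 d.
C = 4.797·exp(−0.47·0.5053) = 4.797·0.7886 = 3.783 mg/L.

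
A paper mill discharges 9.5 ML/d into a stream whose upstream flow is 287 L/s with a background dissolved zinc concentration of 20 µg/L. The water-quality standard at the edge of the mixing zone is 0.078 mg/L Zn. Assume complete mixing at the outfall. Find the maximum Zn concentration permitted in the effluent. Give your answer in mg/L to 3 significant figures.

9.5 ML/d = 0.11 m³/s.
287 L/s = 0.287 m³/s.
20 µg/L = 0.02 mg/L.
Mass balance: 0.078·0.397 = 0.11·Cₑ + 0.287·0.02.
Cₑ = (0.03096 − 0.00574) / 0.11 = 0.2294 mg/L.

0.229 mg/L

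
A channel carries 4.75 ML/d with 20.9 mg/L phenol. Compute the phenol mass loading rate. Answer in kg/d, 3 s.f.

4.75 ML/d = 0.05498 m³/s.
Mass flux = Q·C = 0.05498 m³/s × 20.9 g/m³ = 1.149 g/s.
= 1.149 g/s × 86.4 = 99.27 kg/d.

99.3 kg/d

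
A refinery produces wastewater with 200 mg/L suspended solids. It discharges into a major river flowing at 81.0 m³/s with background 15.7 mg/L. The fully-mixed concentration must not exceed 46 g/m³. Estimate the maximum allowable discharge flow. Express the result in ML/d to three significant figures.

Mass balance at complete mixing: C_std·(Q_w + Q_r) = Q_w·C_e + Q_r·C_b.
Rearranging, Q_w = Q_r·(C_std − C_b)/(C_e − C_std) = 81.0·(46 − 15.7) / (200 − 46) = 15.94 m³/s.
= 1377 ML/d.

1380 ML/d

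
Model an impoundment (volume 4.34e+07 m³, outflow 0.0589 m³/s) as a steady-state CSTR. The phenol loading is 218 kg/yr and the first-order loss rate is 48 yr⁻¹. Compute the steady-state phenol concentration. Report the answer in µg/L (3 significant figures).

0.105 µg/L

Outflow Q = 0.0589 m³/s × 3.156e+07 s/yr = 1.859e+06 m³/yr.
Steady-state CSTR mass balance: W = Q·C + k·V·C, so C = W/(Q + kV).
Q + kV = 1.859e+06 + 48·4.34e+07 = 2.085e+09 m³/yr.
C = 218/2.085e+09 = 1.046e-07 kg/m³ = 0.0001046 mg/L = 0.1046 µg/L.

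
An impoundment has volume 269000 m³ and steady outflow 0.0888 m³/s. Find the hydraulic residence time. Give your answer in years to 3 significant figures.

Q = 0.0888 m³/s × 3.156e+07 s/yr = 2.802e+06 m³/yr.
Hydraulic residence time τ = V/Q = 269000/2.802e+06 = 0.09599 yr.

0.0960 yr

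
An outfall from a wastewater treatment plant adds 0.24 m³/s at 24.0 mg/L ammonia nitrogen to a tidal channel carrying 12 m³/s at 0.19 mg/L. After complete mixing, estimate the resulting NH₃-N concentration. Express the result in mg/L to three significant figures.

0.657 mg/L

Conservation of mass across the mixing zone: C = (0.24·24 + 12·0.19) / (0.24 + 12) = 8.04/12.24 = 0.6569 mg/L.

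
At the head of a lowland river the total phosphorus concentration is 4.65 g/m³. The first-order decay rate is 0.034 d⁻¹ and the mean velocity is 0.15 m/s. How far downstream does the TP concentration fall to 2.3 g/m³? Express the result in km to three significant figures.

From C = C₀·e^(−kt), t = ln(C₀/C)/k = ln(4.65/2.3)/0.034 = 0.704/0.034 = 20.7 d.
Distance = v·t = 0.15 m/s × 1.789e+06 s = 2.683e+05 m = 268.3 km.

268 km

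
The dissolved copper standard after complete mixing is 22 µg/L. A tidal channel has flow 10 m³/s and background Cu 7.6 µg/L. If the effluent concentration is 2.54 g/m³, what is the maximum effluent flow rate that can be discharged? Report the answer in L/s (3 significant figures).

7.6 µg/L = 0.0076 mg/L.
22 µg/L = 0.022 mg/L.
Mass balance at complete mixing: C_std·(Q_w + Q_r) = Q_w·C_e + Q_r·C_b.
Rearranging, Q_w = Q_r·(C_std − C_b)/(C_e − C_std) = 10·(0.022 − 0.0076) / (2.54 − 0.022) = 0.05719 m³/s.
= 57.19 L/s.

57.2 L/s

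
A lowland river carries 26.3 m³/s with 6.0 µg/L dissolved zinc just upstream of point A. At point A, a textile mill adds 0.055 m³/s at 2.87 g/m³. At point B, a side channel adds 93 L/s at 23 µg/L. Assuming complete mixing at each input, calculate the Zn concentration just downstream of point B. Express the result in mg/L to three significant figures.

6.0 µg/L = 0.006 mg/L.
After input A: C = (26.3·0.006 + 0.055·2.87) / 26.36 = 0.01198 mg/L.
93 L/s = 0.093 m³/s.
23 µg/L = 0.023 mg/L.
After input B: C = (26.36·0.01198 + 0.093·0.023) / 26.45 = 0.01202 mg/L.

0.0120 mg/L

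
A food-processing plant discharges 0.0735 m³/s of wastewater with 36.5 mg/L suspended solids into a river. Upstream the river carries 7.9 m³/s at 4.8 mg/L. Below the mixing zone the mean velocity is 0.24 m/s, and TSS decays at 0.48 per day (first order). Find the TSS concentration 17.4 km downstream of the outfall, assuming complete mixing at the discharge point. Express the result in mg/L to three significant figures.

3.40 mg/L

After complete mixing, C₀ = (0.0735·36.5 + 7.9·4.8) / 7.974 = 5.092 mg/L.
Travel time t = 1.74e+04 m / 0.24 m/s = 7.25e+04 s = 0.8391 d.
C = 5.092·exp(−0.48·0.8391) = 5.092·0.6685 = 3.404 mg/L.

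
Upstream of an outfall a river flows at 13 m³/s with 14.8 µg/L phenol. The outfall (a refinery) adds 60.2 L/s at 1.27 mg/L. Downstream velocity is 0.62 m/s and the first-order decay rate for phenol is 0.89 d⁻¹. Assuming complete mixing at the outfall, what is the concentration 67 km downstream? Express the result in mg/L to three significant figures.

0.00676 mg/L

60.2 L/s = 0.0602 m³/s.
14.8 µg/L = 0.0148 mg/L.
After complete mixing, C₀ = (0.0602·1.27 + 13·0.0148) / 13.06 = 0.02059 mg/L.
Travel time t = 6.7e+04 m / 0.62 m/s = 1.081e+05 s = 1.251 d.
C = 0.02059·exp(−0.89·1.251) = 0.02059·0.3285 = 0.006763 mg/L.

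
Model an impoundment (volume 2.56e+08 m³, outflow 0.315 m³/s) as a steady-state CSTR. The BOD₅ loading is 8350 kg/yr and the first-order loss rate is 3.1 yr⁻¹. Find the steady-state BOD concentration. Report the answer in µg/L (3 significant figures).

Outflow Q = 0.315 m³/s × 3.156e+07 s/yr = 9.941e+06 m³/yr.
Steady-state CSTR mass balance: W = Q·C + k·V·C, so C = W/(Q + kV).
Q + kV = 9.941e+06 + 3.1·2.56e+08 = 8.035e+08 m³/yr.
C = 8350/8.035e+08 = 1.039e-05 kg/m³ = 0.01039 mg/L = 10.39 µg/L.

10.4 µg/L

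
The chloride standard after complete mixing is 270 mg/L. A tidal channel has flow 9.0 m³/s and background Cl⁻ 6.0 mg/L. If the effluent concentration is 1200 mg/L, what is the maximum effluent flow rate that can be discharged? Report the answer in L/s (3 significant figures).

Mass balance at complete mixing: C_std·(Q_w + Q_r) = Q_w·C_e + Q_r·C_b.
Rearranging, Q_w = Q_r·(C_std − C_b)/(C_e − C_std) = 9.0·(270 − 6) / (1200 − 270) = 2.555 m³/s.
= 2555 L/s.

2550 L/s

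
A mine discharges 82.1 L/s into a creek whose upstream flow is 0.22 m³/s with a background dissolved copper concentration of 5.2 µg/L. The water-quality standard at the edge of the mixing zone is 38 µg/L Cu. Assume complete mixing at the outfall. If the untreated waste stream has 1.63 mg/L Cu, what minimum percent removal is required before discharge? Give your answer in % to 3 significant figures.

82.1 L/s = 0.0821 m³/s.
5.2 µg/L = 0.0052 mg/L.
38 µg/L = 0.038 mg/L.
Mass balance: 0.038·0.3021 = 0.0821·Cₑ + 0.22·0.0052.
Cₑ = (0.01148 − 0.001144) / 0.0821 = 0.1259 mg/L.
Required removal = 1 − 0.1259/1.63 = 92.28 %.

92.3 %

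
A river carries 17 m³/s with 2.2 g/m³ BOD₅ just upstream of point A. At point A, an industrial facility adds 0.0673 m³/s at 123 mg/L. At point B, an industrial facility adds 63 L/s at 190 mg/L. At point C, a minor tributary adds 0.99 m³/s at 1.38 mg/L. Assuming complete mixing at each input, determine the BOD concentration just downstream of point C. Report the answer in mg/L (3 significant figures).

3.26 mg/L

After input A: C = (17·2.2 + 0.0673·123) / 17.07 = 2.676 mg/L.
63 L/s = 0.063 m³/s.
After input B: C = (17.07·2.676 + 0.063·190) / 17.13 = 3.365 mg/L.
After input C: C = (17.13·3.365 + 0.99·1.38) / 18.12 = 3.257 mg/L.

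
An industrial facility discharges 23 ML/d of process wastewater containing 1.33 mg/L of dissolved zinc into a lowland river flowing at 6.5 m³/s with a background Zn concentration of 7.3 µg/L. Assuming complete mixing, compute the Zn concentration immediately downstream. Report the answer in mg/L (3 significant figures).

0.0593 mg/L

23 ML/d = 0.2662 m³/s.
7.3 µg/L = 0.0073 mg/L.
By mass balance at complete mixing, C = (0.2662·1.33 + 6.5·0.0073) / (0.2662 + 6.5) = 0.4015/6.766 = 0.05934 mg/L.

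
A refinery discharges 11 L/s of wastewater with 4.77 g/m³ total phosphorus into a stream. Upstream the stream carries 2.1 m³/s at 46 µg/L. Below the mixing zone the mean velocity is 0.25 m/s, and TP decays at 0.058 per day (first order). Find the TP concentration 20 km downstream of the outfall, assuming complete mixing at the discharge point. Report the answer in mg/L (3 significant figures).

0.0669 mg/L

11 L/s = 0.011 m³/s.
46 µg/L = 0.046 mg/L.
After complete mixing, C₀ = (0.011·4.77 + 2.1·0.046) / 2.111 = 0.07062 mg/L.
Travel time t = 2e+04 m / 0.25 m/s = 8e+04 s = 0.9259 d.
C = 0.07062·exp(−0.058·0.9259) = 0.07062·0.9477 = 0.06692 mg/L.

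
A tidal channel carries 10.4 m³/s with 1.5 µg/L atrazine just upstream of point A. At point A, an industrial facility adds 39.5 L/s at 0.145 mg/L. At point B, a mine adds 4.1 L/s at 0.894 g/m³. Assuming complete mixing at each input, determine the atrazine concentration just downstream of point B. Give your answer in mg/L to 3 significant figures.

0.00239 mg/L

1.5 µg/L = 0.0015 mg/L.
39.5 L/s = 0.0395 m³/s.
After input A: C = (10.4·0.0015 + 0.0395·0.145) / 10.44 = 0.002043 mg/L.
4.1 L/s = 0.0041 m³/s.
After input B: C = (10.44·0.002043 + 0.0041·0.894) / 10.44 = 0.002393 mg/L.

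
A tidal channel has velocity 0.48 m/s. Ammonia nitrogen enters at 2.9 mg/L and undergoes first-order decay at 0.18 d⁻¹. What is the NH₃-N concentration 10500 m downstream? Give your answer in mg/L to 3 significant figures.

2.77 mg/L

Travel time t = 10500 m / 0.48 m/s = 1.05e+04/0.48 = 2.188e+04 s = 0.2532 d.
First-order decay: C = 2.9·exp(−0.18·0.2532) = 2.9·0.9554 = 2.771 mg/L.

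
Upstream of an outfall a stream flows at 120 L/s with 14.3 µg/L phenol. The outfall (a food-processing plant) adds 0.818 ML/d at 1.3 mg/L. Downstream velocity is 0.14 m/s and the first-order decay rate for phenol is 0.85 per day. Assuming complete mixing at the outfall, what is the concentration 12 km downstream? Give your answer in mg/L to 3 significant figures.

0.818 ML/d = 0.009468 m³/s.
120 L/s = 0.12 m³/s.
14.3 µg/L = 0.0143 mg/L.
After complete mixing, C₀ = (0.009468·1.3 + 0.12·0.0143) / 0.1295 = 0.1083 mg/L.
Travel time t = 1.2e+04 m / 0.14 m/s = 8.571e+04 s = 0.9921 d.
C = 0.1083·exp(−0.85·0.9921) = 0.1083·0.4303 = 0.04661 mg/L.

0.0466 mg/L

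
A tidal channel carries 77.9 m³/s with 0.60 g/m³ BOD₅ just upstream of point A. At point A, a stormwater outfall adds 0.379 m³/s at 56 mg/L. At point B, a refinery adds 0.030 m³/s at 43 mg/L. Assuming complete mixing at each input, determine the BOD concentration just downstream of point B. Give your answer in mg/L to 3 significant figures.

After input A: C = (77.9·0.6 + 0.379·56) / 78.28 = 0.8682 mg/L.
After input B: C = (78.28·0.8682 + 0.03·43) / 78.31 = 0.8844 mg/L.

0.884 mg/L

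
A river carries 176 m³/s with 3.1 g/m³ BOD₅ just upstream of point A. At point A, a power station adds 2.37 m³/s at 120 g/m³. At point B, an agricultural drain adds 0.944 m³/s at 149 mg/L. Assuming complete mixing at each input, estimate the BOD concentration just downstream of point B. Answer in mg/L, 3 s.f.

5.41 mg/L

After input A: C = (176·3.1 + 2.37·120) / 178.4 = 4.653 mg/L.
After input B: C = (178.4·4.653 + 0.944·149) / 179.3 = 5.413 mg/L.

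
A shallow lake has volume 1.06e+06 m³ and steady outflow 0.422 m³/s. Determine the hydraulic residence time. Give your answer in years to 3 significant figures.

Q = 0.422 m³/s × 3.156e+07 s/yr = 1.332e+07 m³/yr.
Hydraulic residence time τ = V/Q = 1.06e+06/1.332e+07 = 0.0796 yr.

0.0796 yr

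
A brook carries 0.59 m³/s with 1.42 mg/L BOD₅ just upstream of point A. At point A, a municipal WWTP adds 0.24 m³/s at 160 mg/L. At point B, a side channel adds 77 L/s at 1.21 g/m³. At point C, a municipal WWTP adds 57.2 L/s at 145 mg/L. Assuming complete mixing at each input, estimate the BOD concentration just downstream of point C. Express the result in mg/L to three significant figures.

After input A: C = (0.59·1.42 + 0.24·160) / 0.83 = 47.27 mg/L.
77 L/s = 0.077 m³/s.
After input B: C = (0.83·47.27 + 0.077·1.21) / 0.907 = 43.36 mg/L.
57.2 L/s = 0.0572 m³/s.
After input C: C = (0.907·43.36 + 0.0572·145) / 0.9642 = 49.39 mg/L.

49.4 mg/L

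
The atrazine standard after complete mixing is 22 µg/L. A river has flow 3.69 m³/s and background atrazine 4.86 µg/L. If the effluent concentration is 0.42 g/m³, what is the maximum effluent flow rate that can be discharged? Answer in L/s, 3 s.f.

4.86 µg/L = 0.00486 mg/L.
22 µg/L = 0.022 mg/L.
Mass balance at complete mixing: C_std·(Q_w + Q_r) = Q_w·C_e + Q_r·C_b.
Rearranging, Q_w = Q_r·(C_std − C_b)/(C_e − C_std) = 3.69·(0.022 − 0.00486) / (0.42 − 0.022) = 0.1589 m³/s.
= 158.9 L/s.

159 L/s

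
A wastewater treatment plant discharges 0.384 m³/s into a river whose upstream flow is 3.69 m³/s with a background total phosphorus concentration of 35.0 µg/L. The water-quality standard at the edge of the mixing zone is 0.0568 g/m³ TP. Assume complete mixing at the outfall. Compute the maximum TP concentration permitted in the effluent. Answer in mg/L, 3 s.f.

0.266 mg/L

35.0 µg/L = 0.035 mg/L.
Mass balance: 0.0568·4.074 = 0.384·Cₑ + 3.69·0.035.
Cₑ = (0.2314 − 0.1292) / 0.384 = 0.2663 mg/L.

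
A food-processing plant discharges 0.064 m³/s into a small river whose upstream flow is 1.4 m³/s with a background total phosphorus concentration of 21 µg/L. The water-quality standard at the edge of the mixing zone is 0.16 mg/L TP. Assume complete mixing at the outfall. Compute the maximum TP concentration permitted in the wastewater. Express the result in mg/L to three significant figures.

3.20 mg/L

21 µg/L = 0.021 mg/L.
Mass balance: 0.16·1.464 = 0.064·Cₑ + 1.4·0.021.
Cₑ = (0.2342 − 0.0294) / 0.064 = 3.201 mg/L.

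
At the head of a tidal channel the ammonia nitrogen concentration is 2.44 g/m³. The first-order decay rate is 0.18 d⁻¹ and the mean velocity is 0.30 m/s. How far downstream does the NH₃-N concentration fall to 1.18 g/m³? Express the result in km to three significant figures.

From C = C₀·e^(−kt), t = ln(C₀/C)/k = ln(2.44/1.18)/0.18 = 0.7265/0.18 = 4.036 d.
Distance = v·t = 0.30 m/s × 3.487e+05 s = 1.046e+05 m = 104.6 km.

105 km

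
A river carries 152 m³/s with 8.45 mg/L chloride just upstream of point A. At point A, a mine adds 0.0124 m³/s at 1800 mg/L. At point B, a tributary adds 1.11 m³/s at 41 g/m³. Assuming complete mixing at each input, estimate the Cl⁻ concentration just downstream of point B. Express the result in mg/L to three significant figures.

After input A: C = (152·8.45 + 0.0124·1800) / 152 = 8.596 mg/L.
After input B: C = (152·8.596 + 1.11·41) / 153.1 = 8.831 mg/L.

8.83 mg/L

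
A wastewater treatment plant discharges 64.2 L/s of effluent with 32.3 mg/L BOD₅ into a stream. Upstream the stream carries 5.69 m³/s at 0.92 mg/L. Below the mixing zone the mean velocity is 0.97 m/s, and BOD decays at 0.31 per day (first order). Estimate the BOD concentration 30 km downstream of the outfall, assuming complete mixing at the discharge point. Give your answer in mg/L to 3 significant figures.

64.2 L/s = 0.0642 m³/s.
After complete mixing, C₀ = (0.0642·32.3 + 5.69·0.92) / 5.754 = 1.27 mg/L.
Travel time t = 3e+04 m / 0.97 m/s = 3.093e+04 s = 0.358 d.
C = 1.27·exp(−0.31·0.358) = 1.27·0.895 = 1.137 mg/L.

1.14 mg/L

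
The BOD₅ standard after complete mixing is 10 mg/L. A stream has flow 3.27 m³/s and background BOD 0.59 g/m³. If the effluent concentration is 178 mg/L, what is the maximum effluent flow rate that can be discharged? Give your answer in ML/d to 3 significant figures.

Mass balance at complete mixing: C_std·(Q_w + Q_r) = Q_w·C_e + Q_r·C_b.
Rearranging, Q_w = Q_r·(C_std − C_b)/(C_e − C_std) = 3.27·(10 − 0.59) / (178 − 10) = 0.1832 m³/s.
= 15.82 ML/d.

15.8 ML/d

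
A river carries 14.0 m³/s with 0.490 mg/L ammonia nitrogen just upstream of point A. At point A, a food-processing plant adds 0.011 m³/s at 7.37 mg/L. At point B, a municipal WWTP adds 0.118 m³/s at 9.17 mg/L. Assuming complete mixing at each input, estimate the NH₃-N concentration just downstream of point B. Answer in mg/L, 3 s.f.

After input A: C = (14·0.49 + 0.011·7.37) / 14.01 = 0.4954 mg/L.
After input B: C = (14.01·0.4954 + 0.118·9.17) / 14.13 = 0.5678 mg/L.

0.568 mg/L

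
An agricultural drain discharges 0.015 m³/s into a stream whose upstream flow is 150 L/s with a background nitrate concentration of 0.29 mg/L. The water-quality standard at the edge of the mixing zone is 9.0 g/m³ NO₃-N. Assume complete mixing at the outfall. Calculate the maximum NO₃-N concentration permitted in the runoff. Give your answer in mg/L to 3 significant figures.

96.1 mg/L

150 L/s = 0.15 m³/s.
Mass balance: 9·0.165 = 0.015·Cₑ + 0.15·0.29.
Cₑ = (1.485 − 0.0435) / 0.015 = 96.1 mg/L.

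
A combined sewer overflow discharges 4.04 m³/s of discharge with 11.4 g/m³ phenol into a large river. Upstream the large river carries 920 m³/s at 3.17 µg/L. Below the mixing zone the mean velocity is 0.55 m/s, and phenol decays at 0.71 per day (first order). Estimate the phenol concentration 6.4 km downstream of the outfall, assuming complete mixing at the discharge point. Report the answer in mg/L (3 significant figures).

3.17 µg/L = 0.00317 mg/L.
After complete mixing, C₀ = (4.04·11.4 + 920·0.00317) / 924 = 0.053 mg/L.
Travel time t = 6400 m / 0.55 m/s = 1.164e+04 s = 0.1347 d.
C = 0.053·exp(−0.71·0.1347) = 0.053·0.9088 = 0.04817 mg/L.

0.0482 mg/L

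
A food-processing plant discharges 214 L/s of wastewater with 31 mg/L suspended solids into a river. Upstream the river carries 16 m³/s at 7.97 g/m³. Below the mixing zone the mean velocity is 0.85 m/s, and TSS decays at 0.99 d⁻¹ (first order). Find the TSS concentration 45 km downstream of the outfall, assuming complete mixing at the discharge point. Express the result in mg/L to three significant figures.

214 L/s = 0.214 m³/s.
After complete mixing, C₀ = (0.214·31 + 16·7.97) / 16.21 = 8.274 mg/L.
Travel time t = 4.5e+04 m / 0.85 m/s = 5.294e+04 s = 0.6127 d.
C = 8.274·exp(−0.99·0.6127) = 8.274·0.5452 = 4.511 mg/L.

4.51 mg/L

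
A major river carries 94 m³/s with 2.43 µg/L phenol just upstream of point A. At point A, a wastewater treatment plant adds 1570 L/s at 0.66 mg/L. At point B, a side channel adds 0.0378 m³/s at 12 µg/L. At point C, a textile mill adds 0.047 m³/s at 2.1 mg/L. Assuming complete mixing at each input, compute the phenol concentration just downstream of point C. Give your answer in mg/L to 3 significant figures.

2.43 µg/L = 0.00243 mg/L.
1570 L/s = 1.57 m³/s.
After input A: C = (94·0.00243 + 1.57·0.66) / 95.57 = 0.01323 mg/L.
12 µg/L = 0.012 mg/L.
After input B: C = (95.57·0.01323 + 0.0378·0.012) / 95.61 = 0.01323 mg/L.
After input C: C = (95.61·0.01323 + 0.047·2.1) / 95.65 = 0.01426 mg/L.

0.0143 mg/L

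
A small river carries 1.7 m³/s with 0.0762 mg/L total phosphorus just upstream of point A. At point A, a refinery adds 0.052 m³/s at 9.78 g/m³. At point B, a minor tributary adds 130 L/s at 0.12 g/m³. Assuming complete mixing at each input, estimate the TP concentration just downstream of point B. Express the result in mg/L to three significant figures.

After input A: C = (1.7·0.0762 + 0.052·9.78) / 1.752 = 0.3642 mg/L.
130 L/s = 0.13 m³/s.
After input B: C = (1.752·0.3642 + 0.13·0.12) / 1.882 = 0.3473 mg/L.

0.347 mg/L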